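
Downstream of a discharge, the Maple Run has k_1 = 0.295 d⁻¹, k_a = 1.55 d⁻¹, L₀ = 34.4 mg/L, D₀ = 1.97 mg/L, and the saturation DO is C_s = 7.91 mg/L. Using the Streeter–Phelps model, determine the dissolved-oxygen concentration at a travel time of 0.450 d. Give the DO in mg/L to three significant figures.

DO ≈ 3.87 mg/L

k_1 L₀/(k_a−k_1) = 0.295×34.4/(1.55−0.295) = 10.15/1.255 = 8.086 mg/L.
e^(−k_1 t) = e^(−0.295×0.4500) = 0.8757; e^(−k_a t) = e^(−1.55×0.4500) = 0.4978.
D = 8.086 × (0.8757 − 0.4978) + 1.97 × 0.4978 = 3.055 + 0.9807 = 4.036 mg/L.
DO = C_s − D = 7.91 − 4.036 = 3.874 mg/L.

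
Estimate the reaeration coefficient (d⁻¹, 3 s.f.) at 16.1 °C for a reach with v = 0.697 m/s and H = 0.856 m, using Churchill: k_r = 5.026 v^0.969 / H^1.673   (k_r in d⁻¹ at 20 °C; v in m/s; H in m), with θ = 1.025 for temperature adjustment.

k_r ≈ 4.17 d⁻¹

k_r(20) = 5.026 × 0.697^0.969 / 0.856^1.673 = 5.026 × 0.7048 / 0.7710 = 4.595 d⁻¹.
k_r(16.1) = 4.595 × 1.025^(16.1−20) = 4.595 × 0.9082 = 4.173 d⁻¹.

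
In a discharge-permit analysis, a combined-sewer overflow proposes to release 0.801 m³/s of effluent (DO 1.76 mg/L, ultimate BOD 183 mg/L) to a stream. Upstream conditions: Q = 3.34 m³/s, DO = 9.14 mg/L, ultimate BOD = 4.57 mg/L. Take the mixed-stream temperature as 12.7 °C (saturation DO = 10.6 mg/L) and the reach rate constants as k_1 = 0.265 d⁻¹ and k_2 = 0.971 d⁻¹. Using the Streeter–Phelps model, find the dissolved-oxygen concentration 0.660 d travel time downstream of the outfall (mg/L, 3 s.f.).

Mixed DO = (3.34×9.14 + 0.801×1.76)/(3.34+0.801) = 31.94/4.141 = 7.712 mg/L.
Mixed L₀ = (3.34×4.57 + 0.801×183)/(4.141) = 161.8/4.141 = 39.08 mg/L.
Initial deficit D₀ = C_s − DO₀ = 10.6 − 7.712 = 2.888 mg/L.
D(0.660) = [0.265×39.08/(0.971−0.265)](e^(−0.265×0.660) − e^(−0.971×0.660)) + 2.888 e^(−0.971×0.660)
= 14.67 × (0.8395 − 0.5268) + 2.888 × 0.5268 = 6.109 mg/L.
DO = 10.6 − 6.109 = 4.491 mg/L.

DO ≈ 4.49 mg/L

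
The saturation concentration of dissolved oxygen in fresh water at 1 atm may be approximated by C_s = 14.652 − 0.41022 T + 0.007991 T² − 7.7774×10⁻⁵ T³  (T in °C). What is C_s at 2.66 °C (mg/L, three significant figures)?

C_s ≈ 13.6 mg/L

C_s = 14.652 − 0.41022×2.66 + 0.007991×2.66² − 7.7774×10⁻⁵×2.66³ = 13.62 mg/L.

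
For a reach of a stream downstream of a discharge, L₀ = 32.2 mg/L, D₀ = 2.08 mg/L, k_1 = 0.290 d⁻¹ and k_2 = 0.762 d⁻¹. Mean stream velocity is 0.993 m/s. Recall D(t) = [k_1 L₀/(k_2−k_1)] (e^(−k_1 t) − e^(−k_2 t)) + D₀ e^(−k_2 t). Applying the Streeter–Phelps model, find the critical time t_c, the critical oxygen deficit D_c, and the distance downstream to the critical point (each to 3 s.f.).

t_c = [1/(k_2−k_1)] ln[(k_2/k_1)(1 − D₀(k_2−k_1)/(k_1 L₀))]
= [1/(0.762−0.290)] ln[(0.762/0.290)(1 − 2.08×0.4720/(0.290×32.2))]
= (1/0.4720) ln[2.628 × 0.8949] = 2.119 × ln(2.351) = 2.119 × 0.8550 = 1.811 d.
D_c = (k_1/k_2) L₀ e^(−k_1 t_c) = (0.290/0.762) × 32.2 × e^(−0.290×1.811) = 0.3806 × 32.2 × 0.5914 = 7.247 mg/L.
x_c = v t_c = 0.993 m/s × 1.811 d × 86400 s/d = 155400 m ≈ 155 km.

t_c ≈ 1.81 d; D_c ≈ 7.25 mg/L; x_c ≈ 155 km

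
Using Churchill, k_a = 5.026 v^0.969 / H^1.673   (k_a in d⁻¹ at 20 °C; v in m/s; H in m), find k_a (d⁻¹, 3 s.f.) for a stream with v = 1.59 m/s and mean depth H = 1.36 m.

k_a = 5.026 × 1.59^0.969 / 1.36^1.673 = 5.026 × 1.567 / 1.673 = 4.709 d⁻¹.

k_a ≈ 4.71 d⁻¹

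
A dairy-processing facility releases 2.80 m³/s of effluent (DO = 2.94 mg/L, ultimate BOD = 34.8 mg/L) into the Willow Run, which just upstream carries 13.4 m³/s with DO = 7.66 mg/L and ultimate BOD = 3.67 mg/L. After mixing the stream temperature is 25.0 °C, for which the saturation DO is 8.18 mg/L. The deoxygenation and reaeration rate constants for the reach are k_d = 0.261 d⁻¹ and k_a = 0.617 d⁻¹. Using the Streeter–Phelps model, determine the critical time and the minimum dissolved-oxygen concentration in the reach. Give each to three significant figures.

Mixed DO = (13.4×7.66 + 2.80×2.94)/(13.4+2.80) = 110.9/16.20 = 6.844 mg/L.
Mixed L₀ = (13.4×3.67 + 2.80×34.8)/(16.20) = 146.6/16.20 = 9.050 mg/L.
Initial deficit D₀ = C_s − DO₀ = 8.18 − 6.844 = 1.336 mg/L.
t_c = (1/0.3560) ln[(0.617/0.261)(1 − 1.336×0.3560/(0.261×9.050))] = 2.809 × ln(1.888) = 1.785 d.
D_c = (0.261/0.617) × 9.050 × e^(−0.261×1.785) = 0.4230 × 9.050 × 0.6275 = 2.403 mg/L.
Minimum DO = 8.18 − 2.403 = 5.777 mg/L.

t_c ≈ 1.79 d; minimum DO ≈ 5.78 mg/L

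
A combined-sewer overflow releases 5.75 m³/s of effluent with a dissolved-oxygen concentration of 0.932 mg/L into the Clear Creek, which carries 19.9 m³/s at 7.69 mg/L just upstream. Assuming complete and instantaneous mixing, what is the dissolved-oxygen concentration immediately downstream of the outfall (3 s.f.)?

Flow-weighted mixing: C = (Q_r C_r + Q_w C_w)/(Q_r + Q_w)
= (19.9×7.69 + 5.75×0.932)/(19.9 + 5.75) = 158.4/25.65 = 6.175 mg/L.

6.18 mg/L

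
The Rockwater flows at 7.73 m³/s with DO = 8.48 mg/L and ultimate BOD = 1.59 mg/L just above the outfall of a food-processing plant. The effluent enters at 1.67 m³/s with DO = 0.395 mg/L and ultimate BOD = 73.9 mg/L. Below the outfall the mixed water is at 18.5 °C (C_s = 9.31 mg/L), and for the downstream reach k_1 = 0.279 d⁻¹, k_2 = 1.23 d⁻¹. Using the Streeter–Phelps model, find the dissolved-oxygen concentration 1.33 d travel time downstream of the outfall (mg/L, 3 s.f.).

Mixed DO = (7.73×8.48 + 1.67×0.395)/(7.73+1.67) = 66.21/9.400 = 7.044 mg/L.
Mixed L₀ = (7.73×1.59 + 1.67×73.9)/(9.400) = 135.7/9.400 = 14.44 mg/L.
Initial deficit D₀ = C_s − DO₀ = 9.31 − 7.044 = 2.266 mg/L.
D(1.33) = [0.279×14.44/(1.23−0.279)](e^(−0.279×1.33) − e^(−1.23×1.33)) + 2.266 e^(−1.23×1.33)
= 4.235 × (0.6900 − 0.1948) + 2.266 × 0.1948 = 2.539 mg/L.
DO = 9.31 − 2.539 = 6.771 mg/L.

DO ≈ 6.77 mg/L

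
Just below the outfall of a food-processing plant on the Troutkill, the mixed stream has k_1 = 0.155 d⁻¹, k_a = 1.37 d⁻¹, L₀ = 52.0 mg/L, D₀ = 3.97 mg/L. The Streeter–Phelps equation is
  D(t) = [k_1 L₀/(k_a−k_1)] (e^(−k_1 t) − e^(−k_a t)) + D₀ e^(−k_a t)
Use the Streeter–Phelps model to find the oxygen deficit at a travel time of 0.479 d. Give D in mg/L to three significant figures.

k_1 L₀/(k_a−k_1) = 0.155×52.0/(1.37−0.155) = 8.060/1.215 = 6.634 mg/L.
e^(−k_1 t) = e^(−0.155×0.4790) = 0.9284; e^(−k_a t) = e^(−1.37×0.4790) = 0.5188.
D = 6.634 × (0.9284 − 0.5188) + 3.97 × 0.5188 = 2.717 + 2.060 = 4.777 mg/L.

D ≈ 4.78 mg/L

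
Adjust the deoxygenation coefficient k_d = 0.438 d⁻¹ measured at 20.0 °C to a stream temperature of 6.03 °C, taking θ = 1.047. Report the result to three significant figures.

k_d(T₂) = k_d(T₁) · θ^(T₂−T₁) = 0.438 × 1.047^(6.03−20.0)
= 0.438 × 1.047^-14.0 = 0.438 × 0.5264 = 0.2306 d⁻¹.

k_d ≈ 0.231 d⁻¹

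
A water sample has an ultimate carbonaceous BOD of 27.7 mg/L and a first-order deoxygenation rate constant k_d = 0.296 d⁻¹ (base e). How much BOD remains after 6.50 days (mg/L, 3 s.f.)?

L ≈ 4.04 mg/L

L_t = L₀ e^(−k_d t) = 27.7 × e^(−0.296×6.50) = 27.7 × 0.1460 = 4.045 mg/L.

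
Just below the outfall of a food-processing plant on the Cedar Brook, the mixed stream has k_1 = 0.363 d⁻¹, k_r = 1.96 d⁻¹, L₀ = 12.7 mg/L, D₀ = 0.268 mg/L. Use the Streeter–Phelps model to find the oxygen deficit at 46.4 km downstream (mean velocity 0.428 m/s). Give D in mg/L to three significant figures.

Travel time t = x/v = 46.4 km / (0.428 m/s) = 46400 m / 0.428 m/s = 108400 s = 1.255 d.
k_1 L₀/(k_r−k_1) = 0.363×12.7/(1.96−0.363) = 4.610/1.597 = 2.887 mg/L.
e^(−k_1 t) = e^(−0.363×1.255) = 0.6341; e^(−k_r t) = e^(−1.96×1.255) = 0.08549.
D = 2.887 × (0.6341 − 0.08549) + 0.268 × 0.08549 = 1.584 + 0.02291 = 1.607 mg/L.

D ≈ 1.61 mg/L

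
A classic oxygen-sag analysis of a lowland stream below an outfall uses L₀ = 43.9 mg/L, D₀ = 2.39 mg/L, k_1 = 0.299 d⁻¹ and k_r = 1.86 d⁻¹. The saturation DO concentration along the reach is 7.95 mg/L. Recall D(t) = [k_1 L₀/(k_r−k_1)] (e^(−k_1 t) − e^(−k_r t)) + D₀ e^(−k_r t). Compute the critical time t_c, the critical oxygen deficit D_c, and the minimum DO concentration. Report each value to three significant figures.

t_c = [1/(k_r−k_1)] ln[(k_r/k_1)(1 − D₀(k_r−k_1)/(k_1 L₀))]
= [1/(1.86−0.299)] ln[(1.86/0.299)(1 − 2.39×1.561/(0.299×43.9))]
= (1/1.561) ln[6.221 × 0.7158] = 0.6406 × ln(4.453) = 0.6406 × 1.493 = 0.9568 d.
D_c = (k_1/k_r) L₀ e^(−k_1 t_c) = (0.299/1.86) × 43.9 × e^(−0.299×0.9568) = 0.1608 × 43.9 × 0.7512 = 5.301 mg/L.
Minimum DO = C_s − D_c = 7.95 − 5.301 = 2.649 mg/L.

t_c ≈ 0.957 d; D_c ≈ 5.30 mg/L; min DO ≈ 2.65 mg/L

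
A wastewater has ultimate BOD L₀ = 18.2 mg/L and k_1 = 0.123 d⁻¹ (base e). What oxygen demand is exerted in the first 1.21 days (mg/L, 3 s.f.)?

y_t = L₀(1 − e^(−k_1 t)) = 18.2 × (1 − e^(−0.123×1.21))
= 18.2 × (1 − 0.8617) = 18.2 × 0.1383 = 2.517 mg/L.

y ≈ 2.52 mg/L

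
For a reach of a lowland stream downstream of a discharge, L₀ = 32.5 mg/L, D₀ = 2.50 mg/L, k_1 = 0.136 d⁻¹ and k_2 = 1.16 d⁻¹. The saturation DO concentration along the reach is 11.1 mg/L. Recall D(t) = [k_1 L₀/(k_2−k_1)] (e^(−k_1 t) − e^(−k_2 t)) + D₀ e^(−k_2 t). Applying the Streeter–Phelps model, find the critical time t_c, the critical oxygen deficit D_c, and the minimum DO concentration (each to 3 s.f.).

t_c ≈ 1.25 d; D_c ≈ 3.22 mg/L; min DO ≈ 7.88 mg/L

With k_2/k_1 = 8.529 and 1 − D₀(k_2−k_1)/(k_1 L₀) = 0.4208,
t_c = ln(8.529 × 0.4208) / (1.16 − 0.136) = ln(3.589) / 1.024 = 1.278/1.024 = 1.248 d.
D_c = (k_1/k_2) L₀ e^(−k_1 t_c) = (0.136/1.16) × 32.5 × e^(−0.136×1.248) = 0.1172 × 32.5 × 0.8439 = 3.216 mg/L.
Minimum DO = C_s − D_c = 11.1 − 3.216 = 7.884 mg/L.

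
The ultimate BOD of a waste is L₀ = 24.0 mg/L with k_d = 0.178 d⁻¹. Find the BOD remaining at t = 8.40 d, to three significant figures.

L_t = L₀ e^(−k_d t) = 24.0 × e^(−0.178×8.40) = 24.0 × 0.2242 = 5.381 mg/L.

L ≈ 5.38 mg/L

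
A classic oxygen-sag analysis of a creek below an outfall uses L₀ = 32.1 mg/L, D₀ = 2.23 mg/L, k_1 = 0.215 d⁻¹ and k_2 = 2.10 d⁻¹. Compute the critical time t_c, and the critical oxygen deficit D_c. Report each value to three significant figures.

t_c ≈ 0.711 d; D_c ≈ 2.82 mg/L

t_c = [1/(k_2−k_1)] ln[(k_2/k_1)(1 − D₀(k_2−k_1)/(k_1 L₀))]
= [1/(2.10−0.215)] ln[(2.10/0.215)(1 − 2.23×1.885/(0.215×32.1))]
= (1/1.885) ln[9.767 × 0.3909] = 0.5305 × ln(3.818) = 0.5305 × 1.340 = 0.7108 d.
L(t_c) = L₀ e^(−k_1 t_c) = 32.1 × 0.8583 = 27.55 mg/L, and at the critical point k_2 D_c = k_1 L, so D_c = (0.215/2.10) × 27.55 = 2.821 mg/L.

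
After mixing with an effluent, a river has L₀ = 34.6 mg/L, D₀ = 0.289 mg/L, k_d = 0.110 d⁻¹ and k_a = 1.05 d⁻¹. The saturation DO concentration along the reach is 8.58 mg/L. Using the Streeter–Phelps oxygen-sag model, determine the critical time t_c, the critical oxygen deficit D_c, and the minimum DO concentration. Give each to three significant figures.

t_c ≈ 2.32 d; D_c ≈ 2.81 mg/L; min DO ≈ 5.77 mg/L

With k_a/k_d = 9.545 and 1 − D₀(k_a−k_d)/(k_d L₀) = 0.9286,
t_c = ln(9.545 × 0.9286) / (1.05 − 0.110) = ln(8.864) / 0.9400 = 2.182/0.9400 = 2.321 d.
L(t_c) = L₀ e^(−k_d t_c) = 34.6 × 0.7747 = 26.80 mg/L, and at the critical point k_a D_c = k_d L, so D_c = (0.110/1.05) × 26.80 = 2.808 mg/L.
Minimum DO = C_s − D_c = 8.58 − 2.808 = 5.772 mg/L.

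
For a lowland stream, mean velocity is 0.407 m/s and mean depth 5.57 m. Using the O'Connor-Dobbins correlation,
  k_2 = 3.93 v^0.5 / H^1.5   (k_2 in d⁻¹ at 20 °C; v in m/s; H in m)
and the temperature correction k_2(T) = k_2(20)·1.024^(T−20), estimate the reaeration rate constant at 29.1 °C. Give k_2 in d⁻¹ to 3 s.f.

k_2 ≈ 0.237 d⁻¹

k_2(20) = 3.93 × 0.407^0.5 / 5.57^1.5 = 3.93 × 0.6380 / 13.15 = 0.1907 d⁻¹.
k_2(29.1) = 0.1907 × 1.024^(29.1−20) = 0.1907 × 1.241 = 0.2367 d⁻¹.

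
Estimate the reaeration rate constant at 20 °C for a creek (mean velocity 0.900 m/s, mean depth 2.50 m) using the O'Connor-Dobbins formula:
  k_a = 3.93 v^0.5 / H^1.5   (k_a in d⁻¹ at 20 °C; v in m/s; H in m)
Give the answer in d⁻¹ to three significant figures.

k_a ≈ 0.943 d⁻¹

k_a = 3.93 × 0.900^0.5 / 2.50^1.5 = 3.93 × 0.9487 / 3.953 = 0.9432 d⁻¹.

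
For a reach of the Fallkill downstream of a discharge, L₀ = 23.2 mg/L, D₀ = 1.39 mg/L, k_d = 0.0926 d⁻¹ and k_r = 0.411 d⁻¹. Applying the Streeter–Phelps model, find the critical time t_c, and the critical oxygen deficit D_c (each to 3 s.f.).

t_c = [1/(k_r−k_d)] ln[(k_r/k_d)(1 − D₀(k_r−k_d)/(k_d L₀))]
= [1/(0.411−0.0926)] ln[(0.411/0.0926)(1 − 1.39×0.3184/(0.0926×23.2))]
= (1/0.3184) ln[4.438 × 0.7940] = 3.141 × ln(3.524) = 3.141 × 1.260 = 3.956 d.
D_c = (k_d/k_r) L₀ e^(−k_d t_c) = (0.0926/0.411) × 23.2 × e^(−0.0926×3.956) = 0.2253 × 23.2 × 0.6933 = 3.624 mg/L.

t_c ≈ 3.96 d; D_c ≈ 3.62 mg/L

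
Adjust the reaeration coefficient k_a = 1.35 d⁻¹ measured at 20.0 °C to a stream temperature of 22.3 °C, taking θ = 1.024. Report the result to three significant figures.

k_a ≈ 1.43 d⁻¹

k_a(T₂) = k_a(T₁) · θ^(T₂−T₁) = 1.35 × 1.024^(22.3−20.0)
= 1.35 × 1.024^2.30 = 1.35 × 1.056 = 1.426 d⁻¹.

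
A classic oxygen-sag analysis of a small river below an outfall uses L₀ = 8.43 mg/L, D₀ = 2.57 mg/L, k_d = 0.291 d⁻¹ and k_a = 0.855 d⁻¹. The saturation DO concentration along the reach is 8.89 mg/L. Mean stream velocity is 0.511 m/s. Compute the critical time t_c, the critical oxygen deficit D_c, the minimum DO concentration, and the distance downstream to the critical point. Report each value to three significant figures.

t_c ≈ 0.326 d; D_c ≈ 2.61 mg/L; min DO ≈ 6.28 mg/L; x_c ≈ 14.4 km

With k_a/k_d = 2.938 and 1 − D₀(k_a−k_d)/(k_d L₀) = 0.4091,
t_c = ln(2.938 × 0.4091) / (0.855 − 0.291) = ln(1.202) / 0.5640 = 0.1841/0.5640 = 0.3263 d.
L(t_c) = L₀ e^(−k_d t_c) = 8.43 × 0.9094 = 7.666 mg/L, and at the critical point k_a D_c = k_d L, so D_c = (0.291/0.855) × 7.666 = 2.609 mg/L.
Minimum DO = C_s − D_c = 8.89 − 2.609 = 6.281 mg/L.
x_c = v t_c = 0.511 m/s × 0.3263 d × 86400 s/d = 14410 m ≈ 14.4 km.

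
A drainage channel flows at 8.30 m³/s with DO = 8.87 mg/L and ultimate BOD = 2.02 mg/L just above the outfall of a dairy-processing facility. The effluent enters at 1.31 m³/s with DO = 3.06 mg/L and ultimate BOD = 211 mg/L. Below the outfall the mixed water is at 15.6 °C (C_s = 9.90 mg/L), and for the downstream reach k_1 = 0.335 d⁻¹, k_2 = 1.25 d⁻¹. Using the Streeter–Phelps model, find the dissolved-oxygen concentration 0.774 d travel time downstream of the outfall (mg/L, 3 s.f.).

Mixed DO = (8.30×8.87 + 1.31×3.06)/(8.30+1.31) = 77.63/9.610 = 8.078 mg/L.
Mixed L₀ = (8.30×2.02 + 1.31×211)/(9.610) = 293.2/9.610 = 30.51 mg/L.
Initial deficit D₀ = C_s − DO₀ = 9.90 − 8.078 = 1.822 mg/L.
D(0.774) = [0.335×30.51/(1.25−0.335)](e^(−0.335×0.774) − e^(−1.25×0.774)) + 1.822 e^(−1.25×0.774)
= 11.17 × (0.7716 − 0.3800) + 1.822 × 0.3800 = 5.066 mg/L.
DO = 9.90 − 5.066 = 4.834 mg/L.

DO ≈ 4.83 mg/L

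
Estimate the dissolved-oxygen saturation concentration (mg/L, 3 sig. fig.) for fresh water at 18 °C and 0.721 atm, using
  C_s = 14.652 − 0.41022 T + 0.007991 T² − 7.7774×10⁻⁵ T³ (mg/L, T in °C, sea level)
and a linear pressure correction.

At sea level: C_s = 14.652 − 0.41022×18 + 0.007991×18² − 7.7774×10⁻⁵×18³ = 9.404 mg/L.
Pressure correction: C_s' = 9.404 × 0.721 = 6.780 mg/L.

C_s ≈ 6.78 mg/L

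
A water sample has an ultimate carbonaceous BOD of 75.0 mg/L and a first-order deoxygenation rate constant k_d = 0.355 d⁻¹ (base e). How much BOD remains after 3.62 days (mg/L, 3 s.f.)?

L ≈ 20.7 mg/L

L_t = L₀ e^(−k_d t) = 75.0 × e^(−0.355×3.62) = 75.0 × 0.2766 = 20.75 mg/L.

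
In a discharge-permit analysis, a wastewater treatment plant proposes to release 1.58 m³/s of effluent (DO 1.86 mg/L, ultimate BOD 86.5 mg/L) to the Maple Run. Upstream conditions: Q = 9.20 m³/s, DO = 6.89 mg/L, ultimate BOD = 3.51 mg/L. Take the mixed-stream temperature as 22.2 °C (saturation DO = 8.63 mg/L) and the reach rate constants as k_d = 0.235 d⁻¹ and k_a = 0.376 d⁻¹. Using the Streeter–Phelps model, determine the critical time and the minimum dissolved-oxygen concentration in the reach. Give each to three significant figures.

Mixed DO = (9.20×6.89 + 1.58×1.86)/(9.20+1.58) = 66.33/10.78 = 6.153 mg/L.
Mixed L₀ = (9.20×3.51 + 1.58×86.5)/(10.78) = 169.0/10.78 = 15.67 mg/L.
Initial deficit D₀ = C_s − DO₀ = 8.63 − 6.153 = 2.477 mg/L.
t_c = (1/0.1410) ln[(0.376/0.235)(1 − 2.477×0.1410/(0.235×15.67))] = 7.092 × ln(1.448) = 2.627 d.
D_c = (0.235/0.376) × 15.67 × e^(−0.235×2.627) = 0.6250 × 15.67 × 0.5394 = 5.284 mg/L.
Minimum DO = 8.63 − 5.284 = 3.346 mg/L.

t_c ≈ 2.63 d; minimum DO ≈ 3.35 mg/L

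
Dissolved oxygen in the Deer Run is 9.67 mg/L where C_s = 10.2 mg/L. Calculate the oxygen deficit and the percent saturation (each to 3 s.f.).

D = C_s − C = 10.2 − 9.67 = 0.530 mg/L.
% saturation = 9.67/10.2 × 100 = 94.8 %.

D ≈ 0.530 mg/L; 94.8 % saturation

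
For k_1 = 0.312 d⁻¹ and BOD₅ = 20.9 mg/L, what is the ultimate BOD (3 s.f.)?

BOD₅ = L₀(1 − e^(−5k_1)) ⇒ L₀ = BOD₅ / (1 − e^(−5×0.312))
= 20.9 / (1 − 0.2101) = 20.9 / 0.7899 = 26.46 mg/L.

L₀ ≈ 26.5 mg/L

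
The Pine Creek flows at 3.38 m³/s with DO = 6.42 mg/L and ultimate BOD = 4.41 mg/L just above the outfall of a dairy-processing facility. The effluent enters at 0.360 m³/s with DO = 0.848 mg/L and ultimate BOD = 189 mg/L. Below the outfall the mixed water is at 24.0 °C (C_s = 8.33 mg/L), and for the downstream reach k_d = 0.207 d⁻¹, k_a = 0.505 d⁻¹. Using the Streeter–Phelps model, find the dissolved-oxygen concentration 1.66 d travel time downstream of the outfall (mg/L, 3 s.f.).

DO ≈ 3.01 mg/L

Mixed DO = (3.38×6.42 + 0.360×0.848)/(3.38+0.360) = 22.00/3.740 = 5.884 mg/L.
Mixed L₀ = (3.38×4.41 + 0.360×189)/(3.740) = 82.95/3.740 = 22.18 mg/L.
Initial deficit D₀ = C_s − DO₀ = 8.33 − 5.884 = 2.446 mg/L.
D(1.66) = [0.207×22.18/(0.505−0.207)](e^(−0.207×1.66) − e^(−0.505×1.66)) + 2.446 e^(−0.505×1.66)
= 15.41 × (0.7092 − 0.4324) + 2.446 × 0.4324 = 5.321 mg/L.
DO = 8.33 − 5.321 = 3.009 mg/L.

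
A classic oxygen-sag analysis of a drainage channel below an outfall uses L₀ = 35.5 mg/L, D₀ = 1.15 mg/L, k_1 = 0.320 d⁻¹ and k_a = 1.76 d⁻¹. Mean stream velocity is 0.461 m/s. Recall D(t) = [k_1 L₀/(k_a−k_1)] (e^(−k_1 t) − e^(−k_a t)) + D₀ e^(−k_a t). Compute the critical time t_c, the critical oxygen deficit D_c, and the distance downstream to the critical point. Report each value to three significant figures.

At the critical point dD/dt = 0, so k_1 L₀ e^(−k_1 t) = k_a D. Substituting D(t) from the Streeter–Phelps equation and solving for t gives
t_c = ln[(k_a/k_1)(1 − D₀(k_a−k_1)/(k_1 L₀))] / (k_a−k_1).
Here k_a−k_1 = 1.440 d⁻¹ and 1 − D₀(k_a−k_1)/(k_1 L₀) = 1 − 1.15×1.440/(0.320×35.5) = 0.8542, so
t_c = ln(5.500 × 0.8542) / 1.440 = 1.547 / 1.440 = 1.074 d.
L(t_c) = L₀ e^(−k_1 t_c) = 35.5 × 0.7091 = 25.17 mg/L, and at the critical point k_a D_c = k_1 L, so D_c = (0.320/1.76) × 25.17 = 4.577 mg/L.
x_c = v t_c = 0.461 m/s × 1.074 d × 86400 s/d = 42800 m ≈ 42.8 km.

t_c ≈ 1.07 d; D_c ≈ 4.58 mg/L; x_c ≈ 42.8 km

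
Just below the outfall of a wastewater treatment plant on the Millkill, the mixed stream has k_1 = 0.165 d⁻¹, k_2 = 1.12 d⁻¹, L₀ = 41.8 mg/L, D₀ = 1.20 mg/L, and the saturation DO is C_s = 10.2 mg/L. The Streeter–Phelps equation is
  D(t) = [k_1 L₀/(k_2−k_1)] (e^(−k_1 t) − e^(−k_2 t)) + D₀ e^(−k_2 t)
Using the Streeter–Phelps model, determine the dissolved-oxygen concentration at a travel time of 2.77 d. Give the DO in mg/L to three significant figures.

k_1 L₀/(k_2−k_1) = 0.165×41.8/(1.12−0.165) = 6.897/0.9550 = 7.222 mg/L.
e^(−k_1 t) = e^(−0.165×2.770) = 0.6331; e^(−k_2 t) = e^(−1.12×2.770) = 0.04494.
D = 7.222 × (0.6331 − 0.04494) + 1.20 × 0.04494 = 4.248 + 0.05393 = 4.302 mg/L.
DO = C_s − D = 10.2 − 4.302 = 5.898 mg/L.

DO ≈ 5.90 mg/L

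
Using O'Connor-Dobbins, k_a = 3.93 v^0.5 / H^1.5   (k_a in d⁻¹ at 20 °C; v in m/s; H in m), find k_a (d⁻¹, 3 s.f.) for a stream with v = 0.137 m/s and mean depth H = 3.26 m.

k_a = 3.93 × 0.137^0.5 / 3.26^1.5 = 3.93 × 0.3701 / 5.886 = 0.2471 d⁻¹.

k_a ≈ 0.247 d⁻¹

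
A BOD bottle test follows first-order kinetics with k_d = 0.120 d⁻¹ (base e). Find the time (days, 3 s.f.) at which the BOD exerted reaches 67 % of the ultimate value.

t ≈ 9.24 d

y/L₀ = 1 − e^(−k_d t) = 0.67 ⇒ e^(−k_d t) = 0.330
t = −ln(0.330) / 0.120 = 1.109 / 0.120 = 9.239 d.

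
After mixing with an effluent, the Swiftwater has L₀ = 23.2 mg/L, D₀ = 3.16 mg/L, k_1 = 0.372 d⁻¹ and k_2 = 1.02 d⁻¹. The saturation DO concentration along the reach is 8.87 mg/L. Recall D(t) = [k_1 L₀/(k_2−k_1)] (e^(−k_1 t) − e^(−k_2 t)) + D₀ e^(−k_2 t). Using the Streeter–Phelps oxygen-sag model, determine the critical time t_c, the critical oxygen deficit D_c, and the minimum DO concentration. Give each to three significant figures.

t_c = [1/(k_2−k_1)] ln[(k_2/k_1)(1 − D₀(k_2−k_1)/(k_1 L₀))]
= [1/(1.02−0.372)] ln[(1.02/0.372)(1 − 3.16×0.6480/(0.372×23.2))]
= (1/0.6480) ln[2.742 × 0.7627] = 1.543 × ln(2.091) = 1.543 × 0.7378 = 1.139 d.
D_c = (k_1/k_2) L₀ e^(−k_1 t_c) = (0.372/1.02) × 23.2 × e^(−0.372×1.139) = 0.3647 × 23.2 × 0.6547 = 5.540 mg/L.
Minimum DO = C_s − D_c = 8.87 − 5.540 = 3.330 mg/L.

t_c ≈ 1.14 d; D_c ≈ 5.54 mg/L; min DO ≈ 3.33 mg/L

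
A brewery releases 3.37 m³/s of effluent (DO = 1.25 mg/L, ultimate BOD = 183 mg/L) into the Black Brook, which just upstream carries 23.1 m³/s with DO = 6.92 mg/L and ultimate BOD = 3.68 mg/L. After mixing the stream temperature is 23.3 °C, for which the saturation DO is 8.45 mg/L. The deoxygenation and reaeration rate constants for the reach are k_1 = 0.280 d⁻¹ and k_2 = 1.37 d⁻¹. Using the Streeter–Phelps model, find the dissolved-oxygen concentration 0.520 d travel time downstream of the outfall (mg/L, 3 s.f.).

DO ≈ 4.80 mg/L

Mixed DO = (23.1×6.92 + 3.37×1.25)/(23.1+3.37) = 164.1/26.47 = 6.198 mg/L.
Mixed L₀ = (23.1×3.68 + 3.37×183)/(26.47) = 701.7/26.47 = 26.51 mg/L.
Initial deficit D₀ = C_s − DO₀ = 8.45 − 6.198 = 2.252 mg/L.
D(0.520) = [0.280×26.51/(1.37−0.280)](e^(−0.280×0.520) − e^(−1.37×0.520)) + 2.252 e^(−1.37×0.520)
= 6.810 × (0.8645 − 0.4905) + 2.252 × 0.4905 = 3.652 mg/L.
DO = 8.45 − 3.652 = 4.798 mg/L.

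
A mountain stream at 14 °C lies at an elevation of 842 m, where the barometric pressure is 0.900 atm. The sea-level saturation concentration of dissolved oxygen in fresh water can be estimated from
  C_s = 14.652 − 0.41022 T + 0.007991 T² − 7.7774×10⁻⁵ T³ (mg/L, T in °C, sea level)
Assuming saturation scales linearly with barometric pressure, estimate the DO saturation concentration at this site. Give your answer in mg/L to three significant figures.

At sea level: C_s = 14.652 − 0.41022×14 + 0.007991×14² − 7.7774×10⁻⁵×14³ = 10.26 mg/L.
Pressure correction: C_s' = 10.26 × 0.900 = 9.236 mg/L.

C_s ≈ 9.24 mg/L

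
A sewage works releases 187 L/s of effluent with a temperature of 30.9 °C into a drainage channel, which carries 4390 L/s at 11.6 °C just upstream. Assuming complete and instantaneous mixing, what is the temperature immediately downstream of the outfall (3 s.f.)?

12.4 °C

Flow-weighted mixing: C = (Q_r C_r + Q_w C_w)/(Q_r + Q_w)
= (4390×11.6 + 187×30.9)/(4390 + 187) = 56700/4577 = 12.39 °C.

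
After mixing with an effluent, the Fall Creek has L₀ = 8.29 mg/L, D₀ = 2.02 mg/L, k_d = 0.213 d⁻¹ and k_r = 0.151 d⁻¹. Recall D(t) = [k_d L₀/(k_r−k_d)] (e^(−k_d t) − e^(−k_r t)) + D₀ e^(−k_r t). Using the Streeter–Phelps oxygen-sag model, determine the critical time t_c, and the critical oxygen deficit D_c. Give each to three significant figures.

With k_r/k_d = 0.7089 and 1 − D₀(k_r−k_d)/(k_d L₀) = 1.071,
t_c = ln(0.7089 × 1.071) / (0.151 − 0.213) = ln(0.7592) / -0.06200 = -0.2755/-0.06200 = 4.443 d.
L(t_c) = L₀ e^(−k_d t_c) = 8.29 × 0.3881 = 3.218 mg/L, and at the critical point k_r D_c = k_d L, so D_c = (0.213/0.151) × 3.218 = 4.539 mg/L.

t_c ≈ 4.44 d; D_c ≈ 4.54 mg/L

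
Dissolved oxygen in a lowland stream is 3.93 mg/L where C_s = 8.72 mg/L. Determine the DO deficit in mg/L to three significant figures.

D = C_s − C = 8.72 − 3.93 = 4.79 mg/L.

D ≈ 4.79 mg/L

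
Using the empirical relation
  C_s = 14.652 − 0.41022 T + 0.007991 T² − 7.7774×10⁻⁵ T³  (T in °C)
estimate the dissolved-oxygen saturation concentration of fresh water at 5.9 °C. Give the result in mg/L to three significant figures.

C_s = 14.652 − 0.41022×5.9 + 0.007991×5.9² − 7.7774×10⁻⁵×5.9³ = 12.49 mg/L.

C_s ≈ 12.5 mg/L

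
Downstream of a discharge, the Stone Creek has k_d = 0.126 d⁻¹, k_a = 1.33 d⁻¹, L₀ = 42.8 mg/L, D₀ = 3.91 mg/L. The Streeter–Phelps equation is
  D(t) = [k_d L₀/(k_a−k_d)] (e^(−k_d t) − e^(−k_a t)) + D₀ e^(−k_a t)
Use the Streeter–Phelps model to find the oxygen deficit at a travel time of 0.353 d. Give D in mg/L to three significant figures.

k_d L₀/(k_a−k_d) = 0.126×42.8/(1.33−0.126) = 5.393/1.204 = 4.479 mg/L.
e^(−k_d t) = e^(−0.126×0.3530) = 0.9565; e^(−k_a t) = e^(−1.33×0.3530) = 0.6253.
D = 4.479 × (0.9565 − 0.6253) + 3.91 × 0.6253 = 1.483 + 2.445 = 3.928 mg/L.

D ≈ 3.93 mg/L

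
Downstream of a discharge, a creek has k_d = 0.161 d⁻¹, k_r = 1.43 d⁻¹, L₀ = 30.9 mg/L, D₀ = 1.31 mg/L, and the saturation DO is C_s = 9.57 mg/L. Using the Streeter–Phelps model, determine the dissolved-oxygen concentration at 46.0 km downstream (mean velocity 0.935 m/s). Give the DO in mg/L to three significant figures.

DO ≈ 7.15 mg/L

Travel time t = x/v = 46.0 km / (0.935 m/s) = 46000 m / 0.935 m/s = 49200 s = 0.5694 d.
k_d L₀/(k_r−k_d) = 0.161×30.9/(1.43−0.161) = 4.975/1.269 = 3.920 mg/L.
e^(−k_d t) = e^(−0.161×0.5694) = 0.9124; e^(−k_r t) = e^(−1.43×0.5694) = 0.4430.
D = 3.920 × (0.9124 − 0.4430) + 1.31 × 0.4430 = 1.840 + 0.5803 = 2.421 mg/L.
DO = C_s − D = 9.57 − 2.421 = 7.149 mg/L.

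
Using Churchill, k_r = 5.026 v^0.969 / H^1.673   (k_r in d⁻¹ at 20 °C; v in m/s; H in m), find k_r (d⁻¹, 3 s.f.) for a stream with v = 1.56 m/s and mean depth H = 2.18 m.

k_r = 5.026 × 1.56^0.969 / 2.18^1.673 = 5.026 × 1.539 / 3.683 = 2.100 d⁻¹.

k_r ≈ 2.10 d⁻¹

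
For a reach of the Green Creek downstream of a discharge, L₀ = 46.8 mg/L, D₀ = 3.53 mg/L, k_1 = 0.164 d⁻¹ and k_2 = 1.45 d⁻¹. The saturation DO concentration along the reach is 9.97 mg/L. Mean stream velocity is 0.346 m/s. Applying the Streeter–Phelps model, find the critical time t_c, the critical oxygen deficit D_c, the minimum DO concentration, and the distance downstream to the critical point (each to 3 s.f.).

t_c ≈ 0.999 d; D_c ≈ 4.49 mg/L; min DO ≈ 5.48 mg/L; x_c ≈ 29.9 km

t_c = [1/(k_2−k_1)] ln[(k_2/k_1)(1 − D₀(k_2−k_1)/(k_1 L₀))]
= [1/(1.45−0.164)] ln[(1.45/0.164)(1 − 3.53×1.286/(0.164×46.8))]
= (1/1.286) ln[8.841 × 0.4085] = 0.7776 × ln(3.612) = 0.7776 × 1.284 = 0.9987 d.
L(t_c) = L₀ e^(−k_1 t_c) = 46.8 × 0.8489 = 39.73 mg/L, and at the critical point k_2 D_c = k_1 L, so D_c = (0.164/1.45) × 39.73 = 4.494 mg/L.
Minimum DO = C_s − D_c = 9.97 − 4.494 = 5.476 mg/L.
x_c = v t_c = 0.346 m/s × 0.9987 d × 86400 s/d = 29850 m ≈ 29.9 km.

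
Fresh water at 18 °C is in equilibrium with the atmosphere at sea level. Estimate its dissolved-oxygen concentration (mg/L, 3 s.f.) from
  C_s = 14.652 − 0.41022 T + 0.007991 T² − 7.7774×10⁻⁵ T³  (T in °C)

C_s ≈ 9.40 mg/L

C_s = 14.652 − 0.41022×18 + 0.007991×18² − 7.7774×10⁻⁵×18³ = 9.404 mg/L.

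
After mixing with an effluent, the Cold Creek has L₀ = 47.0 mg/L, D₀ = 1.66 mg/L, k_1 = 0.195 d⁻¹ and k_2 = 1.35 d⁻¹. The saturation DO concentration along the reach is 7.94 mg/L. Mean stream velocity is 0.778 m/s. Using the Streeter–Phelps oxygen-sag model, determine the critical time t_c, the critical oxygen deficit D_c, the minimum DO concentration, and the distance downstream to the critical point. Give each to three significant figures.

t_c ≈ 1.47 d; D_c ≈ 5.09 mg/L; min DO ≈ 2.85 mg/L; x_c ≈ 98.9 km

With k_2/k_1 = 6.923 and 1 − D₀(k_2−k_1)/(k_1 L₀) = 0.7908,
t_c = ln(6.923 × 0.7908) / (1.35 − 0.195) = ln(5.475) / 1.155 = 1.700/1.155 = 1.472 d.
L(t_c) = L₀ e^(−k_1 t_c) = 47.0 × 0.7505 = 35.27 mg/L, and at the critical point k_2 D_c = k_1 L, so D_c = (0.195/1.35) × 35.27 = 5.095 mg/L.
Minimum DO = C_s − D_c = 7.94 − 5.095 = 2.845 mg/L.
x_c = v t_c = 0.778 m/s × 1.472 d × 86400 s/d = 98950 m ≈ 98.9 km.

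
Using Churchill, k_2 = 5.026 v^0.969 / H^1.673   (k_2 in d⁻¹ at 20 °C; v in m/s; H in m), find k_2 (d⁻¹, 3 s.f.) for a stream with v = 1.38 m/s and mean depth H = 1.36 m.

k_2 ≈ 4.11 d⁻¹

k_2 = 5.026 × 1.38^0.969 / 1.36^1.673 = 5.026 × 1.366 / 1.673 = 4.105 d⁻¹.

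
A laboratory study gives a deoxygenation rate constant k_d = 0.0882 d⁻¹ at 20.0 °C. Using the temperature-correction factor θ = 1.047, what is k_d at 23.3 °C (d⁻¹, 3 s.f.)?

k_d ≈ 0.103 d⁻¹

k_d(T₂) = k_d(T₁) · θ^(T₂−T₁) = 0.0882 × 1.047^(23.3−20.0)
= 0.0882 × 1.047^3.30 = 0.0882 × 1.164 = 0.1026 d⁻¹.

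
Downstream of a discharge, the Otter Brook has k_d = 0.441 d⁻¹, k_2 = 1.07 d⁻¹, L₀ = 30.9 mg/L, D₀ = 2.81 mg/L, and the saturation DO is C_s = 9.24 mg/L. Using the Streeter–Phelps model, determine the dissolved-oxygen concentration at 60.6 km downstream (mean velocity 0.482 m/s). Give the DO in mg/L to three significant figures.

Travel time t = x/v = 60.6 km / (0.482 m/s) = 60600 m / 0.482 m/s = 125700 s = 1.455 d.
k_d L₀/(k_2−k_d) = 0.441×30.9/(1.07−0.441) = 13.63/0.6290 = 21.66 mg/L.
e^(−k_d t) = e^(−0.441×1.455) = 0.5264; e^(−k_2 t) = e^(−1.07×1.455) = 0.2108.
D = 21.66 × (0.5264 − 0.2108) + 2.81 × 0.2108 = 6.838 + 0.5922 = 7.430 mg/L.
DO = C_s − D = 9.24 − 7.430 = 1.810 mg/L.

DO ≈ 1.81 mg/L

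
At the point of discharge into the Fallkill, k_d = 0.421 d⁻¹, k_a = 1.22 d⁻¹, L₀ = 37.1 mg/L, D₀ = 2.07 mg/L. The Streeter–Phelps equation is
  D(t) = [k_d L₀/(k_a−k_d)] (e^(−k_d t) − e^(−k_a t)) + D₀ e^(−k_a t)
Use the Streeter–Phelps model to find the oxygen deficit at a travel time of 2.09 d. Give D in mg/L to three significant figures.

D ≈ 6.74 mg/L

k_d L₀/(k_a−k_d) = 0.421×37.1/(1.22−0.421) = 15.62/0.7990 = 19.55 mg/L.
e^(−k_d t) = e^(−0.421×2.090) = 0.4148; e^(−k_a t) = e^(−1.22×2.090) = 0.07810.
D = 19.55 × (0.4148 − 0.07810) + 2.07 × 0.07810 = 6.583 + 0.1617 = 6.744 mg/L.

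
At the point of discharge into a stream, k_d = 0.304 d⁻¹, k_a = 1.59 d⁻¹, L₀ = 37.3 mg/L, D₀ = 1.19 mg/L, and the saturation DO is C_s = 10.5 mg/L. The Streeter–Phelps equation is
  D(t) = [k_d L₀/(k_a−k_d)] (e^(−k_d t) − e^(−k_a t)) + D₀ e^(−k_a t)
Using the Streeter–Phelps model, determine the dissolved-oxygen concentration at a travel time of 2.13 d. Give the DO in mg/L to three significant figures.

k_d L₀/(k_a−k_d) = 0.304×37.3/(1.59−0.304) = 11.34/1.286 = 8.817 mg/L.
e^(−k_d t) = e^(−0.304×2.130) = 0.5233; e^(−k_a t) = e^(−1.59×2.130) = 0.03382.
D = 8.817 × (0.5233 − 0.03382) + 1.19 × 0.03382 = 4.316 + 0.04025 = 4.357 mg/L.
DO = C_s − D = 10.5 − 4.357 = 6.143 mg/L.

DO ≈ 6.14 mg/L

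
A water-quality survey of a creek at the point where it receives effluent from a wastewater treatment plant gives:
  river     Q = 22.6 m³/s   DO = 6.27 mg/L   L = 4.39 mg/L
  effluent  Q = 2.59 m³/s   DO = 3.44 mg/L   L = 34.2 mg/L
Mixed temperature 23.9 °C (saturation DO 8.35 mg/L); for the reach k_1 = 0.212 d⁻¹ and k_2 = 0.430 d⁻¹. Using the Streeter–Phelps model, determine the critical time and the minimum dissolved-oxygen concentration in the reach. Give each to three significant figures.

t_c ≈ 1.43 d; minimum DO ≈ 5.63 mg/L

Mixed DO = (22.6×6.27 + 2.59×3.44)/(22.6+2.59) = 150.6/25.19 = 5.979 mg/L.
Mixed L₀ = (22.6×4.39 + 2.59×34.2)/(25.19) = 187.8/25.19 = 7.455 mg/L.
Initial deficit D₀ = C_s − DO₀ = 8.35 − 5.979 = 2.371 mg/L.
t_c = (1/0.2180) ln[(0.430/0.212)(1 − 2.371×0.2180/(0.212×7.455))] = 4.587 × ln(1.365) = 1.427 d.
D_c = (0.212/0.430) × 7.455 × e^(−0.212×1.427) = 0.4930 × 7.455 × 0.7389 = 2.716 mg/L.
Minimum DO = 8.35 − 2.716 = 5.634 mg/L.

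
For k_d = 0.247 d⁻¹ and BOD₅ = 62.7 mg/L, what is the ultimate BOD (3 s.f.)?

L₀ ≈ 88.4 mg/L

BOD₅ = L₀(1 − e^(−5k_d)) ⇒ L₀ = BOD₅ / (1 − e^(−5×0.247))
= 62.7 / (1 − 0.2908) = 62.7 / 0.7092 = 88.41 mg/L.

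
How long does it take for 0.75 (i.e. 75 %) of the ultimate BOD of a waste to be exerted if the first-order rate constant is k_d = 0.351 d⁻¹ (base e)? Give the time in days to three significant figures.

t ≈ 3.95 d

y/L₀ = 1 − e^(−k_d t) = 0.75 ⇒ e^(−k_d t) = 0.250
t = −ln(0.250) / 0.351 = 1.386 / 0.351 = 3.950 d.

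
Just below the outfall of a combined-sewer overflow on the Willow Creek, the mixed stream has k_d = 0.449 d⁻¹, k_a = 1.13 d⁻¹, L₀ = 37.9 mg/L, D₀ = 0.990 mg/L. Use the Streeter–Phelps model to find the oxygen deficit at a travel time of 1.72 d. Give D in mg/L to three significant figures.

k_d L₀/(k_a−k_d) = 0.449×37.9/(1.13−0.449) = 17.02/0.6810 = 24.99 mg/L.
e^(−k_d t) = e^(−0.449×1.720) = 0.4620; e^(−k_a t) = e^(−1.13×1.720) = 0.1432.
D = 24.99 × (0.4620 − 0.1432) + 0.990 × 0.1432 = 7.966 + 0.1418 = 8.107 mg/L.

D ≈ 8.11 mg/L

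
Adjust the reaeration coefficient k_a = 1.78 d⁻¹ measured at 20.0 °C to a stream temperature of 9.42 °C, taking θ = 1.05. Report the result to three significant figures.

k_a ≈ 1.06 d⁻¹

k_a(T₂) = k_a(T₁) · θ^(T₂−T₁) = 1.78 × 1.05^(9.42−20.0)
= 1.78 × 1.05^-10.6 = 1.78 × 0.5968 = 1.062 d⁻¹.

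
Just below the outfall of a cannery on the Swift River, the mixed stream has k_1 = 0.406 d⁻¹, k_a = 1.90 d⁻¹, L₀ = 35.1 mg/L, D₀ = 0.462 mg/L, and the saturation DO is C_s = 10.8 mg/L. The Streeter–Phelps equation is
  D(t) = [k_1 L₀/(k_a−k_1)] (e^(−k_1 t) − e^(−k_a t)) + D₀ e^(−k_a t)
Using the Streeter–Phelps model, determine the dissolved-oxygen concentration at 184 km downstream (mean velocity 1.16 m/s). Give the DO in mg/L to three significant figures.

Travel time t = x/v = 184 km / (1.16 m/s) = 184000 m / 1.16 m/s = 158600 s = 1.836 d.
k_1 L₀/(k_a−k_1) = 0.406×35.1/(1.90−0.406) = 14.25/1.494 = 9.539 mg/L.
e^(−k_1 t) = e^(−0.406×1.836) = 0.4746; e^(−k_a t) = e^(−1.90×1.836) = 0.03056.
D = 9.539 × (0.4746 − 0.03056) + 0.462 × 0.03056 = 4.235 + 0.01412 = 4.249 mg/L.
DO = C_s − D = 10.8 − 4.249 = 6.551 mg/L.

DO ≈ 6.55 mg/L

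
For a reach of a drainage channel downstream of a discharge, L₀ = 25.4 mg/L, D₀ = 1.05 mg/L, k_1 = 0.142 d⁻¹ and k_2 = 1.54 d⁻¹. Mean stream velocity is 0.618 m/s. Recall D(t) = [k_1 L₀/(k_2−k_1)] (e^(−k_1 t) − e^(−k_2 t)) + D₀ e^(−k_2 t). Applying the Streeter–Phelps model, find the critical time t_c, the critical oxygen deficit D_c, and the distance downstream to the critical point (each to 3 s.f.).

t_c ≈ 1.33 d; D_c ≈ 1.94 mg/L; x_c ≈ 71.1 km

t_c = [1/(k_2−k_1)] ln[(k_2/k_1)(1 − D₀(k_2−k_1)/(k_1 L₀))]
= [1/(1.54−0.142)] ln[(1.54/0.142)(1 − 1.05×1.398/(0.142×25.4))]
= (1/1.398) ln[10.85 × 0.5930] = 0.7153 × ln(6.431) = 0.7153 × 1.861 = 1.331 d.
D_c = (k_1/k_2) L₀ e^(−k_1 t_c) = (0.142/1.54) × 25.4 × e^(−0.142×1.331) = 0.09221 × 25.4 × 0.8277 = 1.939 mg/L.
x_c = v t_c = 0.618 m/s × 1.331 d × 86400 s/d = 71090 m ≈ 71.1 km.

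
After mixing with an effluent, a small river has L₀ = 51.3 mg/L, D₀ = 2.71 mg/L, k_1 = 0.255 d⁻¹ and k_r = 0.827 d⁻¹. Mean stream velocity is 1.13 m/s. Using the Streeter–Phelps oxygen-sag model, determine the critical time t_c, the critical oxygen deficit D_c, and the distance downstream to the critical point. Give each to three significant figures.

t_c ≈ 1.84 d; D_c ≈ 9.90 mg/L; x_c ≈ 179 km

With k_r/k_1 = 3.243 and 1 − D₀(k_r−k_1)/(k_1 L₀) = 0.8815,
t_c = ln(3.243 × 0.8815) / (0.827 − 0.255) = ln(2.859) / 0.5720 = 1.050/0.5720 = 1.836 d.
L(t_c) = L₀ e^(−k_1 t_c) = 51.3 × 0.6261 = 32.12 mg/L, and at the critical point k_r D_c = k_1 L, so D_c = (0.255/0.827) × 32.12 = 9.903 mg/L.
x_c = v t_c = 1.13 m/s × 1.836 d × 86400 s/d = 179300 m ≈ 179 km.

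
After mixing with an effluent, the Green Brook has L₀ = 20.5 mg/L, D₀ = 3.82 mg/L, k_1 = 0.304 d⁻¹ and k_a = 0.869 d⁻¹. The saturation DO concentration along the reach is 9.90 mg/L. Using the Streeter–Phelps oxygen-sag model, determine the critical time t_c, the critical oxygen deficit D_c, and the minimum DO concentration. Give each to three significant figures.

t_c = [1/(k_a−k_1)] ln[(k_a/k_1)(1 − D₀(k_a−k_1)/(k_1 L₀))]
= [1/(0.869−0.304)] ln[(0.869/0.304)(1 − 3.82×0.5650/(0.304×20.5))]
= (1/0.5650) ln[2.859 × 0.6537] = 1.770 × ln(1.869) = 1.770 × 0.6252 = 1.106 d.
L(t_c) = L₀ e^(−k_1 t_c) = 20.5 × 0.7144 = 14.64 mg/L, and at the critical point k_a D_c = k_1 L, so D_c = (0.304/0.869) × 14.64 = 5.123 mg/L.
Minimum DO = C_s − D_c = 9.90 − 5.123 = 4.777 mg/L.

t_c ≈ 1.11 d; D_c ≈ 5.12 mg/L; min DO ≈ 4.78 mg/L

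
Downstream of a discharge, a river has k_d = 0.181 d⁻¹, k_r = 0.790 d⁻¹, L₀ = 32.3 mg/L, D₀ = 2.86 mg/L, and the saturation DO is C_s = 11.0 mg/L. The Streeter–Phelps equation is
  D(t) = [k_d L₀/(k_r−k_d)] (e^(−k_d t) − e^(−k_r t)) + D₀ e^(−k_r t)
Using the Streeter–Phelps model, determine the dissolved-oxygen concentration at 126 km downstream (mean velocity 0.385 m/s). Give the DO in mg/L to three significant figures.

Travel time t = x/v = 126 km / (0.385 m/s) = 126000 m / 0.385 m/s = 327300 s = 3.788 d.
k_d L₀/(k_r−k_d) = 0.181×32.3/(0.790−0.181) = 5.846/0.6090 = 9.600 mg/L.
e^(−k_d t) = e^(−0.181×3.788) = 0.5038; e^(−k_r t) = e^(−0.790×3.788) = 0.05017.
D = 9.600 × (0.5038 − 0.05017) + 2.86 × 0.05017 = 4.355 + 0.1435 = 4.498 mg/L.
DO = C_s − D = 11.0 − 4.498 = 6.502 mg/L.

DO ≈ 6.50 mg/L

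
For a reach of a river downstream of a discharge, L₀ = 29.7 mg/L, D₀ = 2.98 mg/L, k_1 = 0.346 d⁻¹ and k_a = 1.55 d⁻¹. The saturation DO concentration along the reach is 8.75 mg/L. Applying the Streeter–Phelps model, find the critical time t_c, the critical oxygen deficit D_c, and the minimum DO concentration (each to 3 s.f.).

t_c ≈ 0.889 d; D_c ≈ 4.87 mg/L; min DO ≈ 3.88 mg/L

t_c = [1/(k_a−k_1)] ln[(k_a/k_1)(1 − D₀(k_a−k_1)/(k_1 L₀))]
= [1/(1.55−0.346)] ln[(1.55/0.346)(1 − 2.98×1.204/(0.346×29.7))]
= (1/1.204) ln[4.480 × 0.6509] = 0.8306 × ln(2.916) = 0.8306 × 1.070 = 0.8888 d.
D_c = (k_1/k_a) L₀ e^(−k_1 t_c) = (0.346/1.55) × 29.7 × e^(−0.346×0.8888) = 0.2232 × 29.7 × 0.7353 = 4.875 mg/L.
Minimum DO = C_s − D_c = 8.75 − 4.875 = 3.875 mg/L.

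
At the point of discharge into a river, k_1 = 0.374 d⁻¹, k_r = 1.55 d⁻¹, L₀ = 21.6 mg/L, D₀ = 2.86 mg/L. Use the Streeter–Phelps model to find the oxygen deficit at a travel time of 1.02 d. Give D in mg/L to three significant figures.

k_1 L₀/(k_r−k_1) = 0.374×21.6/(1.55−0.374) = 8.078/1.176 = 6.869 mg/L.
e^(−k_1 t) = e^(−0.374×1.020) = 0.6829; e^(−k_r t) = e^(−1.55×1.020) = 0.2058.
D = 6.869 × (0.6829 − 0.2058) + 2.86 × 0.2058 = 3.277 + 0.5885 = 3.866 mg/L.

D ≈ 3.87 mg/L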